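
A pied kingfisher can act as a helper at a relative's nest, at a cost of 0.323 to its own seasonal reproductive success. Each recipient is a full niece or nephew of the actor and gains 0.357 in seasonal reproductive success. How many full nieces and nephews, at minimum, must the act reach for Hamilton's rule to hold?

r to a full niece or nephew = 0.25 (full aunt/uncle↔niece/nephew: two paths of length 3 through the shared grandparent pair: r = 2·(1/2)^3 = 1/4).
Hamilton's rule: n·r·B > C  ⇒  n > C/(r·B) = 0.323/(0.25·0.357) = 3.619.
The smallest integer exceeding 3.619 is 4.

4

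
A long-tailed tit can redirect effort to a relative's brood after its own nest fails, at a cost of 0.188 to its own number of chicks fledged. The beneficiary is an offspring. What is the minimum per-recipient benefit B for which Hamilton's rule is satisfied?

r to an offspring = 0.5 (one parent–offspring link: r = (1/2)^1 = 1/2).
Hamilton's rule with n recipients of equal r: n·r·B > C, so B > C/(n·r) = 0.188/(1·0.5) = 0.376.

0.376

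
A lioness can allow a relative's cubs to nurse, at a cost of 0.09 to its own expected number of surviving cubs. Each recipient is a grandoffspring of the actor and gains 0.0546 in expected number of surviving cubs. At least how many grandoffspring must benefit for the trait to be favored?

7

r to a grandoffspring = 1/4 (two parent–offspring links: r = (1/2)^2 = 1/4).
Hamilton's rule: n·r·B > C  ⇒  n > C/(r·B) = 0.09/(0.25·0.0546) = 6.593.
The smallest integer exceeding 6.593 is 7.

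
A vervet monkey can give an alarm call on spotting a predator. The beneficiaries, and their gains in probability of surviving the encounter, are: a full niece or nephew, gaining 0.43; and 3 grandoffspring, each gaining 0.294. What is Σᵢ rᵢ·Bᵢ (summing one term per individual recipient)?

r to a full niece or nephew = 1/4 (full aunt/uncle↔niece/nephew: two paths of length 3 through the shared grandparent pair: r = 2·(1/2)^3 = 1/4).
r to a grandoffspring = 1/4 (two parent–offspring links: r = (1/2)^2 = 1/4).
Summing one r·B term per recipient: 1·0.25·0.43 + 3·0.25·0.294 = 0.328.

0.328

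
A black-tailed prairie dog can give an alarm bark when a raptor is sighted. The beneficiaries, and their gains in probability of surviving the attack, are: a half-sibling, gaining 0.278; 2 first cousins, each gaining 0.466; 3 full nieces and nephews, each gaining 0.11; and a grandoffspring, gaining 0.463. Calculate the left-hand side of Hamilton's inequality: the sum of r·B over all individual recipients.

r to a half-sibling = 1/4 (half-sibs share one parent — one path of length 2: r = (1/2)^2 = 1/4).
r to a first cousin = 1/8 (first cousins share one grandparent pair — two paths of length 4: r = 2·(1/2)^4 = 1/8).
r to a full niece or nephew = 0.25 (full aunt/uncle↔niece/nephew: two paths of length 3 through the shared grandparent pair: r = 2·(1/2)^3 = 1/4).
r to a grandoffspring = 0.25 (two parent–offspring links: r = (1/2)^2 = 1/4).
Summing one r·B term per recipient: 1·0.25·0.278 + 2·0.125·0.466 + 3·0.25·0.11 + 1·0.25·0.463 = 0.38425.

0.38425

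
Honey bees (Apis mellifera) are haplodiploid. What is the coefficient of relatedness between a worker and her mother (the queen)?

0.5

One meiotic link between diploid queen and diploid daughter: r = 1/2.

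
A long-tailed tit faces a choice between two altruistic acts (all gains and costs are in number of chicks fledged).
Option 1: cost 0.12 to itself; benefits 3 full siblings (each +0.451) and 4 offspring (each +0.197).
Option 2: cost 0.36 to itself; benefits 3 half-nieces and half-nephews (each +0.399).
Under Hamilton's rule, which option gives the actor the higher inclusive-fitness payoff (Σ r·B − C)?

Option 1: r to a full sibling = 0.5.
Option 1: r to an offspring = 0.5.
Option 1: Σ r·B − C = (3·0.5·0.451 + 4·0.5·0.197) − 0.12 = 0.9505.
Option 2: r to a half-niece or half-nephew = 0.125.
Option 2: Σ r·B − C = (3·0.125·0.399) − 0.36 = -0.210375.
Option 1 has the higher net inclusive-fitness payoff.

Option 1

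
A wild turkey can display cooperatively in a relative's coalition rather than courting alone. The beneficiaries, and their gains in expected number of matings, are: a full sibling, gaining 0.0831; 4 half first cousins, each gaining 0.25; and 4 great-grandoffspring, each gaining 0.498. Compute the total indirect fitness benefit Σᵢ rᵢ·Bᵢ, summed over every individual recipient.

0.35305

r to a full sibling = 1/2 (full sibs share both parents — two paths of length 2: r = 2·(1/2)^2 = 1/2).
r to a half first cousin = 1/16 (half first cousins share one grandparent — one path of length 4: r = (1/2)^4 = 1/16).
r to a great-grandoffspring = 0.125 (three parent–offspring links: r = (1/2)^3 = 1/8).
Summing one r·B term per recipient: 1·0.5·0.0831 + 4·0.0625·0.25 + 4·0.125·0.498 = 0.35305.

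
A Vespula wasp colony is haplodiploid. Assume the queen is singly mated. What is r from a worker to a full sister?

0.75

Haplodiploid full sisters inherit their father's entire haploid genome identically (contributing 1/2) and on average half of their mother's contribution (1/2 · 1/2 = 1/4); r = 1/2 + 1/4 = 3/4.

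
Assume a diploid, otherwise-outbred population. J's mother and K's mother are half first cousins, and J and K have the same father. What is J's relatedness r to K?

Independent pedigree routes through distinct common ancestors add.
J and K are related in two ways: half second cousins through their mothers (r = 1/64) and half-sibs through their shared father (r = 1/4).
r = 1/64 + 1/4 = 0.265625.

0.265625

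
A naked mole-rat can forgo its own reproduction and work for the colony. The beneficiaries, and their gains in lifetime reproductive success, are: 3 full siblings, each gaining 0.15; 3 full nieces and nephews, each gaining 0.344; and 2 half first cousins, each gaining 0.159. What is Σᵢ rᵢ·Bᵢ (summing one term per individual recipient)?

0.502875

r to a full sibling = 0.5 (full sibs share both parents — two paths of length 2: r = 2·(1/2)^2 = 1/2).
r to a full niece or nephew = 0.25 (full aunt/uncle↔niece/nephew: two paths of length 3 through the shared grandparent pair: r = 2·(1/2)^3 = 1/4).
r to a half first cousin = 1/16 (half first cousins share one grandparent — one path of length 4: r = (1/2)^4 = 1/16).
Summing one r·B term per recipient: 3·0.5·0.15 + 3·0.25·0.344 + 2·0.0625·0.159 = 0.502875.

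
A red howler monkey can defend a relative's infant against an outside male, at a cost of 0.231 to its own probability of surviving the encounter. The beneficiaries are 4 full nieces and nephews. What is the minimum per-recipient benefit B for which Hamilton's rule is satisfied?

0.231

r to a full niece or nephew = 1/4 (full aunt/uncle↔niece/nephew: two paths of length 3 through the shared grandparent pair: r = 2·(1/2)^3 = 1/4).
Hamilton's rule with n recipients of equal r: n·r·B > C, so B > C/(n·r) = 0.231/(4·0.25) = 0.231.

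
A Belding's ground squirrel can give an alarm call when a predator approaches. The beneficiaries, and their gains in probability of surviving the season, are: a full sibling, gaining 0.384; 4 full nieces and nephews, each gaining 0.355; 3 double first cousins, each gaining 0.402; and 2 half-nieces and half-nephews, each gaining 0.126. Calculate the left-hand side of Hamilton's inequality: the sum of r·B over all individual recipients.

r to a full sibling = 1/2 (full sibs share both parents — two paths of length 2: r = 2·(1/2)^2 = 1/2).
r to a full niece or nephew = 0.25 (full aunt/uncle↔niece/nephew: two paths of length 3 through the shared grandparent pair: r = 2·(1/2)^3 = 1/4).
r to a double first cousin = 1/4 (double first cousins share both grandparent pairs — four paths of length 4: r = 4·(1/2)^4 = 1/4).
r to a half-niece or half-nephew = 0.125 (half-aunt/uncle↔niece/nephew: one path of length 3: r = (1/2)^3 = 1/8).
Summing one r·B term per recipient: 1·0.5·0.384 + 4·0.25·0.355 + 3·0.25·0.402 + 2·0.125·0.126 = 0.88.

0.88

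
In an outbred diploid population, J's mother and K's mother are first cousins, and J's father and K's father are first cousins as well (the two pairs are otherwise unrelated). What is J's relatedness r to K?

0.0625

Wright's path rule: contributions from independent ancestry routes add.
J and K are related in two ways: second cousins through their mothers (r = 1/32) and second cousins through their fathers (r = 1/32).
r = 1/32 + 1/32 = 1/16 = 0.0625.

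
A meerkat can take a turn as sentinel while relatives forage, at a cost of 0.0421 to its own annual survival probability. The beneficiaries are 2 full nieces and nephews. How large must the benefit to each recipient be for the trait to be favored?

r to a full niece or nephew = 0.25 (full aunt/uncle↔niece/nephew: two paths of length 3 through the shared grandparent pair: r = 2·(1/2)^3 = 1/4).
Hamilton's rule with n recipients of equal r: n·r·B > C, so B > C/(n·r) = 0.0421/(2·0.25) = 0.0842.

0.0842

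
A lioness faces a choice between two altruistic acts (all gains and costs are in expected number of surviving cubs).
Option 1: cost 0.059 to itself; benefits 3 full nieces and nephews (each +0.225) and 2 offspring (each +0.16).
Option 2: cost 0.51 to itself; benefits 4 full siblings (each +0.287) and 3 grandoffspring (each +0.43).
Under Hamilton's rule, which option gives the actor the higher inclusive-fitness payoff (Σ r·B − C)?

Option 1: r to a full niece or nephew = 0.25.
Option 1: r to an offspring = 0.5.
Option 1: Σ r·B − C = (3·0.25·0.225 + 2·0.5·0.16) − 0.059 = 0.26975.
Option 2: r to a full sibling = 0.5.
Option 2: r to a grandoffspring = 0.25.
Option 2: Σ r·B − C = (4·0.5·0.287 + 3·0.25·0.43) − 0.51 = 0.3865.
Option 2 has the higher net inclusive-fitness payoff.

Option 2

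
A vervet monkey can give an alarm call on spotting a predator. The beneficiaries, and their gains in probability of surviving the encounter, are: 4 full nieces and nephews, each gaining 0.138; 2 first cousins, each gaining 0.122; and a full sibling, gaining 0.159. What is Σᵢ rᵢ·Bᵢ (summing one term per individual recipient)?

0.248

r to a full niece or nephew = 0.25 (full aunt/uncle↔niece/nephew: two paths of length 3 through the shared grandparent pair: r = 2·(1/2)^3 = 1/4).
r to a first cousin = 0.125 (first cousins share one grandparent pair — two paths of length 4: r = 2·(1/2)^4 = 1/8).
r to a full sibling = 1/2 (full sibs share both parents — two paths of length 2: r = 2·(1/2)^2 = 1/2).
Summing one r·B term per recipient: 4·0.25·0.138 + 2·0.125·0.122 + 1·0.5·0.159 = 0.248.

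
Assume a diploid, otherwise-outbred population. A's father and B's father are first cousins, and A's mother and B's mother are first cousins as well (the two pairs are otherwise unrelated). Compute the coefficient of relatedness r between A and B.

0.0625

Relatedness sums over independent paths through distinct common ancestors.
A and B are related in two ways: second cousins through their fathers (r = 1/32) and second cousins through their mothers (r = 1/32).
r = 1/32 + 1/32 = 1/16 = 0.0625.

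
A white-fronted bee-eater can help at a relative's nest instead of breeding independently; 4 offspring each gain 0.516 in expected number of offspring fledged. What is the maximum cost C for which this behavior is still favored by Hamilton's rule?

1.032

r to an offspring = 1/2 (one parent–offspring link: r = (1/2)^1 = 1/2).
Hamilton's rule: n·r·B > C, so the trait is favored while C < n·r·B = 4·0.5·0.516 = 1.032.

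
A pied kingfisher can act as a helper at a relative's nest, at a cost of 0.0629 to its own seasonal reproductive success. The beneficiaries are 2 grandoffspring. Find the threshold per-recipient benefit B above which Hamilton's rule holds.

0.1258

r to a grandoffspring = 1/4 (two parent–offspring links: r = (1/2)^2 = 1/4).
Hamilton's rule with n recipients of equal r: n·r·B > C, so B > C/(n·r) = 0.0629/(2·0.25) = 0.1258.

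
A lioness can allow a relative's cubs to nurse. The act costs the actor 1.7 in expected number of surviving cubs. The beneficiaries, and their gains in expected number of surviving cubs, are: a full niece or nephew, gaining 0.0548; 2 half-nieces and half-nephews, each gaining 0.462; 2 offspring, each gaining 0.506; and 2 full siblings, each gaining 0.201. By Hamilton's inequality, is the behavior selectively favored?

Hamilton's rule: the trait is favored when the sum of r·B over every recipient exceeds the actor's cost C.
r to a full niece or nephew = 1/4 (full aunt/uncle↔niece/nephew: two paths of length 3 through the shared grandparent pair: r = 2·(1/2)^3 = 1/4).
r to a half-niece or half-nephew = 1/8 (half-aunt/uncle↔niece/nephew: one path of length 3: r = (1/2)^3 = 1/8).
r to an offspring = 1/2 (one parent–offspring link: r = (1/2)^1 = 1/2).
r to a full sibling = 1/2 (full sibs share both parents — two paths of length 2: r = 2·(1/2)^2 = 1/2).
Summing one r·B term per recipient: 1·0.25·0.0548 + 2·0.125·0.462 + 2·0.5·0.506 + 2·0.5·0.201 = 0.8362.
0.8362 < 1.7: the indirect benefit is less than the cost.

No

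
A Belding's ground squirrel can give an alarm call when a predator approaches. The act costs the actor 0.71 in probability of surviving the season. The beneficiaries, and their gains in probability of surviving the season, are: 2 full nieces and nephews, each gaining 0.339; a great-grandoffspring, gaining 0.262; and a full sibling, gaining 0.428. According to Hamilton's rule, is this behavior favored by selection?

Hamilton's rule: the trait is favored when the sum of r·B over every recipient exceeds the actor's cost C.
r to a full niece or nephew = 0.25 (full aunt/uncle↔niece/nephew: two paths of length 3 through the shared grandparent pair: r = 2·(1/2)^3 = 1/4).
r to a great-grandoffspring = 1/8 (three parent–offspring links: r = (1/2)^3 = 1/8).
r to a full sibling = 1/2 (full sibs share both parents — two paths of length 2: r = 2·(1/2)^2 = 1/2).
Summing one r·B term per recipient: 2·0.25·0.339 + 1·0.125·0.262 + 1·0.5·0.428 = 0.41625.
0.41625 < 0.71: the indirect benefit is less than the cost.

No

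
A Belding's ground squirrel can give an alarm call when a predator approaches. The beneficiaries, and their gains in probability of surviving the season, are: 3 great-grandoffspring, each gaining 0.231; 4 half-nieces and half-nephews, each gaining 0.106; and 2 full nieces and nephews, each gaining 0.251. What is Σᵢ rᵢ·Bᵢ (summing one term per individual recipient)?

r to a great-grandoffspring = 1/8 (three parent–offspring links: r = (1/2)^3 = 1/8).
r to a half-niece or half-nephew = 0.125 (half-aunt/uncle↔niece/nephew: one path of length 3: r = (1/2)^3 = 1/8).
r to a full niece or nephew = 1/4 (full aunt/uncle↔niece/nephew: two paths of length 3 through the shared grandparent pair: r = 2·(1/2)^3 = 1/4).
Summing one r·B term per recipient: 3·0.125·0.231 + 4·0.125·0.106 + 2·0.25·0.251 = 0.265125.

0.265125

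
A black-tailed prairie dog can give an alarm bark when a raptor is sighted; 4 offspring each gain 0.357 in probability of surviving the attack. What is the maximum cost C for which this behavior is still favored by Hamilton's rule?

r to an offspring = 1/2 (one parent–offspring link: r = (1/2)^1 = 1/2).
Hamilton's rule: n·r·B > C, so the trait is favored while C < n·r·B = 4·0.5·0.357 = 0.714.

0.714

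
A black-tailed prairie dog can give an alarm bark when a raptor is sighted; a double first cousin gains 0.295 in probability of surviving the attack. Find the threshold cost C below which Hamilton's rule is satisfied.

0.07375

r to a double first cousin = 1/4 (double first cousins share both grandparent pairs — four paths of length 4: r = 4·(1/2)^4 = 1/4).
Hamilton's rule: n·r·B > C, so the trait is favored while C < n·r·B = 1·0.25·0.295 = 0.07375.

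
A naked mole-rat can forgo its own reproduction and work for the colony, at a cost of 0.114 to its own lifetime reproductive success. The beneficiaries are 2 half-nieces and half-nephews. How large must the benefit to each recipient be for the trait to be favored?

0.456

r to a half-niece or half-nephew = 1/8 (half-aunt/uncle↔niece/nephew: one path of length 3: r = (1/2)^3 = 1/8).
Hamilton's rule with n recipients of equal r: n·r·B > C, so B > C/(n·r) = 0.114/(2·0.125) = 0.456.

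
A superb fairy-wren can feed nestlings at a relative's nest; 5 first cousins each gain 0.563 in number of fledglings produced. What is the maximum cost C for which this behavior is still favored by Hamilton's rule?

0.351875

r to a first cousin = 1/8 (first cousins share one grandparent pair — two paths of length 4: r = 2·(1/2)^4 = 1/8).
Hamilton's rule: n·r·B > C, so the trait is favored while C < n·r·B = 5·0.125·0.563 = 0.351875.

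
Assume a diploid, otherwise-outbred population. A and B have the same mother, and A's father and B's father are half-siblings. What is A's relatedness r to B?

0.3125

Independent pedigree routes through distinct common ancestors add.
A and B are related in two ways: half-sibs through their shared mother (r = 1/4) and half first cousins through their fathers (r = 1/16).
r = 1/4 + 1/16 = 0.3125.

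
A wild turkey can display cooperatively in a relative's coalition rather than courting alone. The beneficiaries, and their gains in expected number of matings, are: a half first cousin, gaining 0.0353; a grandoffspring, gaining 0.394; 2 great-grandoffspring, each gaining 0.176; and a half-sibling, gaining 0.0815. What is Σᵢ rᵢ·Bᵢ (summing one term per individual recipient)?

0.16508125

r to a half first cousin = 1/16 (half first cousins share one grandparent — one path of length 4: r = (1/2)^4 = 1/16).
r to a grandoffspring = 0.25 (two parent–offspring links: r = (1/2)^2 = 1/4).
r to a great-grandoffspring = 0.125 (three parent–offspring links: r = (1/2)^3 = 1/8).
r to a half-sibling = 0.25 (half-sibs share one parent — one path of length 2: r = (1/2)^2 = 1/4).
Summing one r·B term per recipient: 1·0.0625·0.0353 + 1·0.25·0.394 + 2·0.125·0.176 + 1·0.25·0.0815 = 0.16508125.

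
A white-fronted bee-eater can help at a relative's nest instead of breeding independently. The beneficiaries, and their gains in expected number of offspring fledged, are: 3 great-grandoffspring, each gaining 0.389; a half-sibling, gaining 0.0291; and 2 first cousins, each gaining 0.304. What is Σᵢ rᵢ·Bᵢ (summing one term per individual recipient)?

0.22915

r to a great-grandoffspring = 0.125 (three parent–offspring links: r = (1/2)^3 = 1/8).
r to a half-sibling = 1/4 (half-sibs share one parent — one path of length 2: r = (1/2)^2 = 1/4).
r to a first cousin = 0.125 (first cousins share one grandparent pair — two paths of length 4: r = 2·(1/2)^4 = 1/8).
Summing one r·B term per recipient: 3·0.125·0.389 + 1·0.25·0.0291 + 2·0.125·0.304 = 0.22915.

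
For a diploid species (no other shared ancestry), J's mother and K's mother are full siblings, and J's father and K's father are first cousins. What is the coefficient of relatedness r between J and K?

0.15625

Independent pedigree routes through distinct common ancestors add.
J and K are related in two ways: first cousins through their mothers (r = 1/8) and second cousins through their fathers (r = 1/32).
r = 1/8 + 1/32 = 0.15625.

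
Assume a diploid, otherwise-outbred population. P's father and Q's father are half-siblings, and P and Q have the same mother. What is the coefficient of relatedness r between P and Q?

0.3125

Wright's path rule: contributions from independent ancestry routes add.
P and Q are related in two ways: half first cousins through their fathers (r = 1/16) and half-sibs through their shared mother (r = 1/4).
r = 1/16 + 1/4 = 5/16 = 0.3125.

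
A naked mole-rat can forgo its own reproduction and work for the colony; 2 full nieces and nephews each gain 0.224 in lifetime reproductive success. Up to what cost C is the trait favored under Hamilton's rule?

r to a full niece or nephew = 0.25 (full aunt/uncle↔niece/nephew: two paths of length 3 through the shared grandparent pair: r = 2·(1/2)^3 = 1/4).
Hamilton's rule: n·r·B > C, so the trait is favored while C < n·r·B = 2·0.25·0.224 = 0.112.

0.112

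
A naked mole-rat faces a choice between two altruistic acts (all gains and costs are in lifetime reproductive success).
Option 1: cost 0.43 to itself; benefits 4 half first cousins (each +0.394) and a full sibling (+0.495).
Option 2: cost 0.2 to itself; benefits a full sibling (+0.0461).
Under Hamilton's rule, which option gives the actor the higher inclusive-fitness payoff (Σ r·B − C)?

Option 1: r to a half first cousin = 0.0625.
Option 1: r to a full sibling = 0.5.
Option 1: Σ r·B − C = (4·0.0625·0.394 + 1·0.5·0.495) − 0.43 = -0.084.
Option 2: r to a full sibling = 0.5.
Option 2: Σ r·B − C = (1·0.5·0.0461) − 0.2 = -0.17695.
Option 1 has the higher net inclusive-fitness payoff.

Option 1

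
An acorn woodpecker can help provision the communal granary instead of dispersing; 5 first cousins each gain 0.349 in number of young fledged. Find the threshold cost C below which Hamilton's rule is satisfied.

0.218125

r to a first cousin = 0.125 (first cousins share one grandparent pair — two paths of length 4: r = 2·(1/2)^4 = 1/8).
Hamilton's rule: n·r·B > C, so the trait is favored while C < n·r·B = 5·0.125·0.349 = 0.218125.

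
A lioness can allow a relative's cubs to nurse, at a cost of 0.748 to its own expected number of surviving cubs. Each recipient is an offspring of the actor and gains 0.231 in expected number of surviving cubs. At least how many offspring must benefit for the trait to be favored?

7

r to an offspring = 0.5 (one parent–offspring link: r = (1/2)^1 = 1/2).
Hamilton's rule: n·r·B > C  ⇒  n > C/(r·B) = 0.748/(0.5·0.231) = 6.476.
The smallest integer exceeding 6.476 is 7.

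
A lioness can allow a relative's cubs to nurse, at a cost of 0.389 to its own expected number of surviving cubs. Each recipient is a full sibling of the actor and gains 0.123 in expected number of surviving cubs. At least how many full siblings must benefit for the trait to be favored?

7

r to a full sibling = 1/2 (full sibs share both parents — two paths of length 2: r = 2·(1/2)^2 = 1/2).
Hamilton's rule: n·r·B > C  ⇒  n > C/(r·B) = 0.389/(0.5·0.123) = 6.325.
The smallest integer exceeding 6.325 is 7.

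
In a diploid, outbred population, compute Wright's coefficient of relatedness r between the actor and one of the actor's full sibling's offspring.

Each parent–offspring link contributes a factor of 1/2, and independent paths through distinct common ancestors add.
Full aunt/uncle↔niece/nephew: two paths of length 3 through the shared grandparent pair: r = 2·(1/2)^3 = 1/4.

0.25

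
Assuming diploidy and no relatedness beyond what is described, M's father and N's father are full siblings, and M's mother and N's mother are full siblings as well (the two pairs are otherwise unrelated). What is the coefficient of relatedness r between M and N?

0.25

Independent pedigree routes through distinct common ancestors add.
M and N are related in two ways: first cousins through their fathers (r = 1/8) and first cousins through their mothers (r = 1/8) — i.e. double first cousins.
r = 1/8 + 1/8 = 1/4 = 0.25.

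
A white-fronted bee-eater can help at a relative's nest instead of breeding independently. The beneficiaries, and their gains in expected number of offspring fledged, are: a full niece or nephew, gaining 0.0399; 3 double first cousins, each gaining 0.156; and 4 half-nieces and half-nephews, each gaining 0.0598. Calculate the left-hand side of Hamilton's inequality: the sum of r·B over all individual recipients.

r to a full niece or nephew = 0.25 (full aunt/uncle↔niece/nephew: two paths of length 3 through the shared grandparent pair: r = 2·(1/2)^3 = 1/4).
r to a double first cousin = 1/4 (double first cousins share both grandparent pairs — four paths of length 4: r = 4·(1/2)^4 = 1/4).
r to a half-niece or half-nephew = 0.125 (half-aunt/uncle↔niece/nephew: one path of length 3: r = (1/2)^3 = 1/8).
Summing one r·B term per recipient: 1·0.25·0.0399 + 3·0.25·0.156 + 4·0.125·0.0598 = 0.156875.

0.156875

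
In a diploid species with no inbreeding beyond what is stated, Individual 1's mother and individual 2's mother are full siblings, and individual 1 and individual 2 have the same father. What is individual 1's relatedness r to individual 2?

0.375

Independent pedigree routes through distinct common ancestors add.
Individual 1 and individual 2 are related in two ways: first cousins through their mothers (r = 1/8) and half-sibs through their shared father (r = 1/4).
r = 1/8 + 1/4 = 0.375.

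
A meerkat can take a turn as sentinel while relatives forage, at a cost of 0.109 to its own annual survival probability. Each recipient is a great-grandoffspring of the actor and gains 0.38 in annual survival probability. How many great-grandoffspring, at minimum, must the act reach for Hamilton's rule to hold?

r to a great-grandoffspring = 0.125 (three parent–offspring links: r = (1/2)^3 = 1/8).
Hamilton's rule: n·r·B > C  ⇒  n > C/(r·B) = 0.109/(0.125·0.38) = 2.295.
The smallest integer exceeding 2.295 is 3.

3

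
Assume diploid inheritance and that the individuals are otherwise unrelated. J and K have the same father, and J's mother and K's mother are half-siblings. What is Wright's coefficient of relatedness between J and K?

Independent pedigree routes through distinct common ancestors add.
J and K are related in two ways: half-sibs through their shared father (r = 1/4) and half first cousins through their mothers (r = 1/16).
r = 1/4 + 1/16 = 5/16 = 0.3125.

0.3125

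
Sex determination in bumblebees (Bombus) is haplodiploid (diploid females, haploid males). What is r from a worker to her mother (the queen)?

One meiotic link between diploid queen and diploid daughter: r = 1/2.

0.5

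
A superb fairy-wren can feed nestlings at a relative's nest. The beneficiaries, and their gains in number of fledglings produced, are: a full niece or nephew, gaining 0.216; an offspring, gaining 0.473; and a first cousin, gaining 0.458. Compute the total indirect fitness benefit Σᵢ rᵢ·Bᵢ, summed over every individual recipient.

0.34775

r to a full niece or nephew = 0.25 (full aunt/uncle↔niece/nephew: two paths of length 3 through the shared grandparent pair: r = 2·(1/2)^3 = 1/4).
r to an offspring = 0.5 (one parent–offspring link: r = (1/2)^1 = 1/2).
r to a first cousin = 1/8 (first cousins share one grandparent pair — two paths of length 4: r = 2·(1/2)^4 = 1/8).
Summing one r·B term per recipient: 1·0.25·0.216 + 1·0.5·0.473 + 1·0.125·0.458 = 0.34775.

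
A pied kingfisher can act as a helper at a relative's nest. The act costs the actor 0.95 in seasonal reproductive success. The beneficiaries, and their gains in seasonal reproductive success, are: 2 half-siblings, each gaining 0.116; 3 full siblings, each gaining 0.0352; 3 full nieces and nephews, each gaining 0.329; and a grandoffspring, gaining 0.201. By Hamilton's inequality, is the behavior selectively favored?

No

Hamilton's rule: the trait is favored when the sum of r·B over every recipient exceeds the actor's cost C.
r to a half-sibling = 1/4 (half-sibs share one parent — one path of length 2: r = (1/2)^2 = 1/4).
r to a full sibling = 1/2 (full sibs share both parents — two paths of length 2: r = 2·(1/2)^2 = 1/2).
r to a full niece or nephew = 0.25 (full aunt/uncle↔niece/nephew: two paths of length 3 through the shared grandparent pair: r = 2·(1/2)^3 = 1/4).
r to a grandoffspring = 1/4 (two parent–offspring links: r = (1/2)^2 = 1/4).
Summing one r·B term per recipient: 2·0.25·0.116 + 3·0.5·0.0352 + 3·0.25·0.329 + 1·0.25·0.201 = 0.4078.
0.4078 < 0.95: the indirect benefit is less than the cost.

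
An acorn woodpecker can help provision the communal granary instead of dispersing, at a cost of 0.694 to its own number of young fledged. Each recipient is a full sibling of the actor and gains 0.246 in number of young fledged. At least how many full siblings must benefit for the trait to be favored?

6

r to a full sibling = 0.5 (full sibs share both parents — two paths of length 2: r = 2·(1/2)^2 = 1/2).
Hamilton's rule: n·r·B > C  ⇒  n > C/(r·B) = 0.694/(0.5·0.246) = 5.642.
The smallest integer exceeding 5.642 is 6.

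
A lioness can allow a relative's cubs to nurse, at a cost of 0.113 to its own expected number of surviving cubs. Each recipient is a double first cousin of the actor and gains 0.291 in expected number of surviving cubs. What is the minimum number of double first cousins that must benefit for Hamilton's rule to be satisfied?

r to a double first cousin = 1/4 (double first cousins share both grandparent pairs — four paths of length 4: r = 4·(1/2)^4 = 1/4).
Hamilton's rule: n·r·B > C  ⇒  n > C/(r·B) = 0.113/(0.25·0.291) = 1.553.
The smallest integer exceeding 1.553 is 2.

2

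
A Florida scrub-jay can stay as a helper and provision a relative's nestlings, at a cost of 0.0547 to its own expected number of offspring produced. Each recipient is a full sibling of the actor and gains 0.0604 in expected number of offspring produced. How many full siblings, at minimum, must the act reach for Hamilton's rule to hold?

2

r to a full sibling = 0.5 (full sibs share both parents — two paths of length 2: r = 2·(1/2)^2 = 1/2).
Hamilton's rule: n·r·B > C  ⇒  n > C/(r·B) = 0.0547/(0.5·0.0604) = 1.811.
The smallest integer exceeding 1.811 is 2.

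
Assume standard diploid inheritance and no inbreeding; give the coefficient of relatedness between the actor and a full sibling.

0.5

Each parent–offspring link contributes a factor of 1/2, and independent paths through distinct common ancestors add.
Full sibs share both parents — two paths of length 2: r = 2·(1/2)^2 = 1/2.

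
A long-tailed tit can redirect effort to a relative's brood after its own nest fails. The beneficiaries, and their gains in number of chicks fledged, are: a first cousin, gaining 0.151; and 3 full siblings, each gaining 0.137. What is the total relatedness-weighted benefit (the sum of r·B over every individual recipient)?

0.224375

r to a first cousin = 1/8 (first cousins share one grandparent pair — two paths of length 4: r = 2·(1/2)^4 = 1/8).
r to a full sibling = 0.5 (full sibs share both parents — two paths of length 2: r = 2·(1/2)^2 = 1/2).
Summing one r·B term per recipient: 1·0.125·0.151 + 3·0.5·0.137 = 0.224375.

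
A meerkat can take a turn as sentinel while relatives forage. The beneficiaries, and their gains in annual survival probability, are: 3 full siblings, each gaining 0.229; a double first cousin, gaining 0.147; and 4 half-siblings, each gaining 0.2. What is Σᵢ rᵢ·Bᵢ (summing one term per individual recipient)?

0.58025

r to a full sibling = 0.5 (full sibs share both parents — two paths of length 2: r = 2·(1/2)^2 = 1/2).
r to a double first cousin = 1/4 (double first cousins share both grandparent pairs — four paths of length 4: r = 4·(1/2)^4 = 1/4).
r to a half-sibling = 0.25 (half-sibs share one parent — one path of length 2: r = (1/2)^2 = 1/4).
Summing one r·B term per recipient: 3·0.5·0.229 + 1·0.25·0.147 + 4·0.25·0.2 = 0.58025.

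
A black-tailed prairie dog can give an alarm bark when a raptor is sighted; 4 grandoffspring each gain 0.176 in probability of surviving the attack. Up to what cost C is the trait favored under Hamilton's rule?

r to a grandoffspring = 1/4 (two parent–offspring links: r = (1/2)^2 = 1/4).
Hamilton's rule: n·r·B > C, so the trait is favored while C < n·r·B = 4·0.25·0.176 = 0.176.

0.176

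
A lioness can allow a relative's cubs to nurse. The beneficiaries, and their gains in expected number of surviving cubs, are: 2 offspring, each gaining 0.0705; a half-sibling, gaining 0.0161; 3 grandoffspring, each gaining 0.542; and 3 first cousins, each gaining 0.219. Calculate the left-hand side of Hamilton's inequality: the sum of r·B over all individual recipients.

0.56315

r to an offspring = 0.5 (one parent–offspring link: r = (1/2)^1 = 1/2).
r to a half-sibling = 1/4 (half-sibs share one parent — one path of length 2: r = (1/2)^2 = 1/4).
r to a grandoffspring = 0.25 (two parent–offspring links: r = (1/2)^2 = 1/4).
r to a first cousin = 1/8 (first cousins share one grandparent pair — two paths of length 4: r = 2·(1/2)^4 = 1/8).
Summing one r·B term per recipient: 2·0.5·0.0705 + 1·0.25·0.0161 + 3·0.25·0.542 + 3·0.125·0.219 = 0.56315.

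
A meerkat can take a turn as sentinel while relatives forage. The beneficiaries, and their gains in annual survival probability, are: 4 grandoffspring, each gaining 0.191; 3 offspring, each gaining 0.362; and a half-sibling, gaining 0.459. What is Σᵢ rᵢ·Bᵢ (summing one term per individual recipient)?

0.84875

r to a grandoffspring = 0.25 (two parent–offspring links: r = (1/2)^2 = 1/4).
r to an offspring = 1/2 (one parent–offspring link: r = (1/2)^1 = 1/2).
r to a half-sibling = 0.25 (half-sibs share one parent — one path of length 2: r = (1/2)^2 = 1/4).
Summing one r·B term per recipient: 4·0.25·0.191 + 3·0.5·0.362 + 1·0.25·0.459 = 0.84875.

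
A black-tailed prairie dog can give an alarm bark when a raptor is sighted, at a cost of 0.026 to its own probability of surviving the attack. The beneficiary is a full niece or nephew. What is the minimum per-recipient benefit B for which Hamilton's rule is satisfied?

r to a full niece or nephew = 0.25 (full aunt/uncle↔niece/nephew: two paths of length 3 through the shared grandparent pair: r = 2·(1/2)^3 = 1/4).
Hamilton's rule with n recipients of equal r: n·r·B > C, so B > C/(n·r) = 0.026/(1·0.25) = 0.104.

0.104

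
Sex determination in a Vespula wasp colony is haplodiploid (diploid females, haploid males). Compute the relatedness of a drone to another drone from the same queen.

Haploid brothers each carry a random half of the queen's diploid genome, so on average they share half: r = 1/2.

0.5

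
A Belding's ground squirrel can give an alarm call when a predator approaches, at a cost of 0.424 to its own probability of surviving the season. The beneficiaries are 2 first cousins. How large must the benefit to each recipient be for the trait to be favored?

1.696

r to a first cousin = 0.125 (first cousins share one grandparent pair — two paths of length 4: r = 2·(1/2)^4 = 1/8).
Hamilton's rule with n recipients of equal r: n·r·B > C, so B > C/(n·r) = 0.424/(2·0.125) = 1.696.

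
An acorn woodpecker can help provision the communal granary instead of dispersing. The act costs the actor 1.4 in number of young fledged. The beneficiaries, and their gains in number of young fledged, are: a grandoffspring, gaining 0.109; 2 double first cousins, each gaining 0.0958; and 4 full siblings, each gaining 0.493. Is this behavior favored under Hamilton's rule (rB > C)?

No

Hamilton's rule: the trait is favored when the sum of r·B over every recipient exceeds the actor's cost C.
r to a grandoffspring = 0.25 (two parent–offspring links: r = (1/2)^2 = 1/4).
r to a double first cousin = 1/4 (double first cousins share both grandparent pairs — four paths of length 4: r = 4·(1/2)^4 = 1/4).
r to a full sibling = 1/2 (full sibs share both parents — two paths of length 2: r = 2·(1/2)^2 = 1/2).
Summing one r·B term per recipient: 1·0.25·0.109 + 2·0.25·0.0958 + 4·0.5·0.493 = 1.06115.
1.06115 < 1.4: the indirect benefit is less than the cost.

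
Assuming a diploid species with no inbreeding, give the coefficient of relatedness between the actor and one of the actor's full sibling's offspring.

Each parent–offspring link contributes a factor of 1/2, and independent paths through distinct common ancestors add.
Full aunt/uncle↔niece/nephew: two paths of length 3 through the shared grandparent pair: r = 2·(1/2)^3 = 1/4.

0.25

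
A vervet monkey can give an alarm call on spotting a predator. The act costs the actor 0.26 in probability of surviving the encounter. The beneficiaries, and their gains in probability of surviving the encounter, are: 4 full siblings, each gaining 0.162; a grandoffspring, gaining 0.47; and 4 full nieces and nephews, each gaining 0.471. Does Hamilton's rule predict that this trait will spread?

Yes

Hamilton's rule: the trait is favored when the sum of r·B over every recipient exceeds the actor's cost C.
r to a full sibling = 0.5 (full sibs share both parents — two paths of length 2: r = 2·(1/2)^2 = 1/2).
r to a grandoffspring = 0.25 (two parent–offspring links: r = (1/2)^2 = 1/4).
r to a full niece or nephew = 1/4 (full aunt/uncle↔niece/nephew: two paths of length 3 through the shared grandparent pair: r = 2·(1/2)^3 = 1/4).
Summing one r·B term per recipient: 4·0.5·0.162 + 1·0.25·0.47 + 4·0.25·0.471 = 0.9125.
0.9125 > 0.26: the indirect benefit exceeds the cost.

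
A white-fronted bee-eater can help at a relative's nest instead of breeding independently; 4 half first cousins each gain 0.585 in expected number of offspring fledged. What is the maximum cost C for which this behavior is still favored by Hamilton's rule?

0.14625

r to a half first cousin = 0.0625 (half first cousins share one grandparent — one path of length 4: r = (1/2)^4 = 1/16).
Hamilton's rule: n·r·B > C, so the trait is favored while C < n·r·B = 4·0.0625·0.585 = 0.14625.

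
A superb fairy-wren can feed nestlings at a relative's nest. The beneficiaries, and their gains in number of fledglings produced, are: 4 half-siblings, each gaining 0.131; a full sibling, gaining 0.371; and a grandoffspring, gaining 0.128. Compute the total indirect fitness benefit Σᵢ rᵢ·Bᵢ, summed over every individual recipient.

r to a half-sibling = 1/4 (half-sibs share one parent — one path of length 2: r = (1/2)^2 = 1/4).
r to a full sibling = 1/2 (full sibs share both parents — two paths of length 2: r = 2·(1/2)^2 = 1/2).
r to a grandoffspring = 1/4 (two parent–offspring links: r = (1/2)^2 = 1/4).
Summing one r·B term per recipient: 4·0.25·0.131 + 1·0.5·0.371 + 1·0.25·0.128 = 0.3485.

0.3485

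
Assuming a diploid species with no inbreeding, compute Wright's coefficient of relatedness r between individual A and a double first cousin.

Double first cousins share both grandparent pairs — four paths of length 4: r = 4·(1/2)^4 = 1/4.

0.25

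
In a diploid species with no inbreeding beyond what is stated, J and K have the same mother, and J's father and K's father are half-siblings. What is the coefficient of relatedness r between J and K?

Wright's path rule: contributions from independent ancestry routes add.
J and K are related in two ways: half-sibs through their shared mother (r = 1/4) and half first cousins through their fathers (r = 1/16).
r = 1/4 + 1/16 = 5/16 = 0.3125.

0.3125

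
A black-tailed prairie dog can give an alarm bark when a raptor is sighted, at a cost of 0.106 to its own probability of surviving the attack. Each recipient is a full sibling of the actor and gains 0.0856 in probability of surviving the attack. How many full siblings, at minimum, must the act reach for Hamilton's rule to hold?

r to a full sibling = 1/2 (full sibs share both parents — two paths of length 2: r = 2·(1/2)^2 = 1/2).
Hamilton's rule: n·r·B > C  ⇒  n > C/(r·B) = 0.106/(0.5·0.0856) = 2.477.
The smallest integer exceeding 2.477 is 3.

3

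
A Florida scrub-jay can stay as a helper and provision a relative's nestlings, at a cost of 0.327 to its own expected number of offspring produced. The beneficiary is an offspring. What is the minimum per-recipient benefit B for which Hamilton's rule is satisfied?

0.654

r to an offspring = 0.5 (one parent–offspring link: r = (1/2)^1 = 1/2).
Hamilton's rule with n recipients of equal r: n·r·B > C, so B > C/(n·r) = 0.327/(1·0.5) = 0.654.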